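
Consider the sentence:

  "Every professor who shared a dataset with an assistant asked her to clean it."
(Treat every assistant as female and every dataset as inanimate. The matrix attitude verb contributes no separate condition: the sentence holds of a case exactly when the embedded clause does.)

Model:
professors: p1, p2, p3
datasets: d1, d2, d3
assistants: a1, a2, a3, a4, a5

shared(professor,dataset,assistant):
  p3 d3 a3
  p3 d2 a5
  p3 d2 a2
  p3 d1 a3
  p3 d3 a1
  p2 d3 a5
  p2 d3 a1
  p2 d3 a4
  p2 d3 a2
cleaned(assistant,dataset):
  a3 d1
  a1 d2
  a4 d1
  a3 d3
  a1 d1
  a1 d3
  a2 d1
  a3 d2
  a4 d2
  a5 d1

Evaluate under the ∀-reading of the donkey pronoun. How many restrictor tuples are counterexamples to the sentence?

"her" takes "an assistant" as antecedent and "it" takes "a dataset"; both are donkey pronouns co-varying with the restrictor.
Strong reading: for every (p,d,a) with shared(p,d,a), cleaned(a,d).
Restrictor triples: (p2,d3,a1)→cleaned(a1,d3) ✓  (p2,d3,a2)→cleaned(a2,d3) ✗  (p2,d3,a4)→cleaned(a4,d3) ✗  (p2,d3,a5)→cleaned(a5,d3) ✗  (p3,d1,a3)→cleaned(a3,d1) ✓  (p3,d2,a2)→cleaned(a2,d2) ✗  (p3,d2,a5)→cleaned(a5,d2) ✗  (p3,d3,a1)→cleaned(a1,d3) ✓  (p3,d3,a3)→cleaned(a3,d3) ✓
Counterexamples (restrictor triples failing the scope): 5.

5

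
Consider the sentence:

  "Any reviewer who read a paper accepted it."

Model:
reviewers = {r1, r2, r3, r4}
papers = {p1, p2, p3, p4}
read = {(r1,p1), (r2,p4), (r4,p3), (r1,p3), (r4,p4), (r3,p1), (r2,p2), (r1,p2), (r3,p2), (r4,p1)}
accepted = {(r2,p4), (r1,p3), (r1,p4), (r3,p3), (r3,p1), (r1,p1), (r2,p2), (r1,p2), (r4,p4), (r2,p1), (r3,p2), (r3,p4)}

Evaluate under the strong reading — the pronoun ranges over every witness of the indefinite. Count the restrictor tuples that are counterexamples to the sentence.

"it" takes "a paper" as antecedent — a donkey pronoun bound across the clause boundary.
Strong reading: for every (r,p) with read(r,p), accepted(r,p).
Restrictor pairs: (r1,p1) ✓  (r1,p2) ✓  (r1,p3) ✓  (r2,p2) ✓  (r2,p4) ✓  (r3,p1) ✓  (r3,p2) ✓  (r4,p1) ✗  (r4,p3) ✗  (r4,p4) ✓
Counterexamples (restrictor pairs failing the scope): 2.

2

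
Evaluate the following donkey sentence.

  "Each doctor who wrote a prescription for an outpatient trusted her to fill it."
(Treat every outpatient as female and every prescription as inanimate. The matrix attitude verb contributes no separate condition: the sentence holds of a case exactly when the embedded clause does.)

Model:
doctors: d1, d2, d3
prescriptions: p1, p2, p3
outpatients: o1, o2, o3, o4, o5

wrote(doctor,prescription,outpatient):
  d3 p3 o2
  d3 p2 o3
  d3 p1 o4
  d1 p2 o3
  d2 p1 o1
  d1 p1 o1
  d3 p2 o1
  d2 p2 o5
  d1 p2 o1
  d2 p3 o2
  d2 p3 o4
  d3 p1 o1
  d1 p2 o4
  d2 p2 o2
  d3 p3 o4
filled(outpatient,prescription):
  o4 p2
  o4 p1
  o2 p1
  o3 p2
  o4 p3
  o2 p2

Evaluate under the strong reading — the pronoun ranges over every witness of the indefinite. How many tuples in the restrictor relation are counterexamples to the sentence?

"her" takes "an outpatient" as antecedent and "it" takes "a prescription"; both are donkey pronouns co-varying with the restrictor.
Strong reading: for every (d,p,o) with wrote(d,p,o), filled(o,p).
Restrictor triples: (d1,p1,o1)→filled(o1,p1) ✗  (d1,p2,o1)→filled(o1,p2) ✗  (d1,p2,o3)→filled(o3,p2) ✓  (d1,p2,o4)→filled(o4,p2) ✓  (d2,p1,o1)→filled(o1,p1) ✗  (d2,p2,o2)→filled(o2,p2) ✓  (d2,p2,o5)→filled(o5,p2) ✗  (d2,p3,o2)→filled(o2,p3) ✗  (d2,p3,o4)→filled(o4,p3) ✓  (d3,p1,o1)→filled(o1,p1) ✗  (d3,p1,o4)→filled(o4,p1) ✓  (d3,p2,o1)→filled(o1,p2) ✗  (d3,p2,o3)→filled(o3,p2) ✓  (d3,p3,o2)→filled(o2,p3) ✗  (d3,p3,o4)→filled(o4,p3) ✓
Counterexamples (restrictor triples failing the scope): 8.

8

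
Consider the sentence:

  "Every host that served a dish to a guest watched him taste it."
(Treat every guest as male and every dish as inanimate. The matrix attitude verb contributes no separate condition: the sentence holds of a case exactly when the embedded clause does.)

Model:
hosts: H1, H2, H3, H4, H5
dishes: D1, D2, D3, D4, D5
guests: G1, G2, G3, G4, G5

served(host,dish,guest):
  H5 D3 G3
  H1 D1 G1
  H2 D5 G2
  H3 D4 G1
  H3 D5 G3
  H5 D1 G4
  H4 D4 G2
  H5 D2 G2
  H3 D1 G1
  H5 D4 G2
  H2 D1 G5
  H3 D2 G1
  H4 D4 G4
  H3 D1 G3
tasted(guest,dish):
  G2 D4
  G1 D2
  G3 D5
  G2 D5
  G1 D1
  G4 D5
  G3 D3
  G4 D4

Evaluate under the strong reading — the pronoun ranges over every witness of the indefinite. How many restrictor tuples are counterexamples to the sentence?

"him" takes "a guest" as antecedent and "it" takes "a dish"; both are donkey pronouns co-varying with the restrictor.
Strong reading: for every (h,d,g) with served(h,d,g), tasted(g,d).
Restrictor triples: (H1,D1,G1)→tasted(G1,D1) ✓  (H2,D1,G5)→tasted(G5,D1) ✗  (H2,D5,G2)→tasted(G2,D5) ✓  (H3,D1,G1)→tasted(G1,D1) ✓  (H3,D1,G3)→tasted(G3,D1) ✗  (H3,D2,G1)→tasted(G1,D2) ✓  (H3,D4,G1)→tasted(G1,D4) ✗  (H3,D5,G3)→tasted(G3,D5) ✓  (H4,D4,G2)→tasted(G2,D4) ✓  (H4,D4,G4)→tasted(G4,D4) ✓  (H5,D1,G4)→tasted(G4,D1) ✗  (H5,D2,G2)→tasted(G2,D2) ✗  (H5,D3,G3)→tasted(G3,D3) ✓  (H5,D4,G2)→tasted(G2,D4) ✓
Counterexamples (restrictor triples failing the scope): 5.

5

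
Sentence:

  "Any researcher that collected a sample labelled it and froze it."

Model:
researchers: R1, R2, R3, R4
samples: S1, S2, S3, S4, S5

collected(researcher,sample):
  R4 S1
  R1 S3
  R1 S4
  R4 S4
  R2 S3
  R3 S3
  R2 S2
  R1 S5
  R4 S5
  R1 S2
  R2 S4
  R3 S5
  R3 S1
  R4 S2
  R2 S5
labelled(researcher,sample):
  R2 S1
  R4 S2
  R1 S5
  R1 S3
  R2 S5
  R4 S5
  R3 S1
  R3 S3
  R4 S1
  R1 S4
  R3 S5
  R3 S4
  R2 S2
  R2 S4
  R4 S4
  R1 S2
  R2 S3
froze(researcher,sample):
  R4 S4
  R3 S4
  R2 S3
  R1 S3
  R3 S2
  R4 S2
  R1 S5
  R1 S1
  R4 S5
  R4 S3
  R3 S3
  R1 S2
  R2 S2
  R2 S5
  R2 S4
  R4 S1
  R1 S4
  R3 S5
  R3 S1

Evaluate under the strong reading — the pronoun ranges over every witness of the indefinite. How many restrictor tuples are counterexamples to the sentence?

"it" takes "a sample" as antecedent — a donkey pronoun bound across the clause boundary.
Strong reading: for every (r,s) with collected(r,s), labelled(r,s) ∧ froze(r,s).
Restrictor pairs: (R1,S2) ✓  (R1,S3) ✓  (R1,S4) ✓  (R1,S5) ✓  (R2,S2) ✓  (R2,S3) ✓  (R2,S4) ✓  (R2,S5) ✓  (R3,S1) ✓  (R3,S3) ✓  (R3,S5) ✓  (R4,S1) ✓  (R4,S2) ✓  (R4,S4) ✓  (R4,S5) ✓
Counterexamples (restrictor pairs failing the scope): 0.

0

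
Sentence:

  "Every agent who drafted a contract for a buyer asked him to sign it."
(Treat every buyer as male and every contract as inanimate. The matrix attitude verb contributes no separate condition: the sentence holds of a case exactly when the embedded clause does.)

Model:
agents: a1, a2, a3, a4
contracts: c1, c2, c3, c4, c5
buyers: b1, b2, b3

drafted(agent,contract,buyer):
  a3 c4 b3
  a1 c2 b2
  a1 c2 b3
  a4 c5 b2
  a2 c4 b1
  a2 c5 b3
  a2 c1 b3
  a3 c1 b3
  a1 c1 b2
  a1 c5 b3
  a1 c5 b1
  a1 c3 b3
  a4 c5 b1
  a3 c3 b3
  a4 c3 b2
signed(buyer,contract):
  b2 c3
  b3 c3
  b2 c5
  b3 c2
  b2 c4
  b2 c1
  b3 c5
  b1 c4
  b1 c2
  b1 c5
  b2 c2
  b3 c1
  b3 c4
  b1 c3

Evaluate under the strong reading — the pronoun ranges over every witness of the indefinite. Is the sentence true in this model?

True

"him" takes "a buyer" as antecedent and "it" takes "a contract"; both are donkey pronouns co-varying with the restrictor.
Strong reading: for every (a,c,b) with drafted(a,c,b), signed(b,c).
Restrictor triples: (a1,c1,b2)→signed(b2,c1) ✓  (a1,c2,b2)→signed(b2,c2) ✓  (a1,c2,b3)→signed(b3,c2) ✓  (a1,c3,b3)→signed(b3,c3) ✓  (a1,c5,b1)→signed(b1,c5) ✓  (a1,c5,b3)→signed(b3,c5) ✓  (a2,c1,b3)→signed(b3,c1) ✓  (a2,c4,b1)→signed(b1,c4) ✓  (a2,c5,b3)→signed(b3,c5) ✓  (a3,c1,b3)→signed(b3,c1) ✓  (a3,c3,b3)→signed(b3,c3) ✓  (a3,c4,b3)→signed(b3,c4) ✓  (a4,c3,b2)→signed(b2,c3) ✓  (a4,c5,b1)→signed(b1,c5) ✓  (a4,c5,b2)→signed(b2,c5) ✓
Every restrictor triple satisfies the scope.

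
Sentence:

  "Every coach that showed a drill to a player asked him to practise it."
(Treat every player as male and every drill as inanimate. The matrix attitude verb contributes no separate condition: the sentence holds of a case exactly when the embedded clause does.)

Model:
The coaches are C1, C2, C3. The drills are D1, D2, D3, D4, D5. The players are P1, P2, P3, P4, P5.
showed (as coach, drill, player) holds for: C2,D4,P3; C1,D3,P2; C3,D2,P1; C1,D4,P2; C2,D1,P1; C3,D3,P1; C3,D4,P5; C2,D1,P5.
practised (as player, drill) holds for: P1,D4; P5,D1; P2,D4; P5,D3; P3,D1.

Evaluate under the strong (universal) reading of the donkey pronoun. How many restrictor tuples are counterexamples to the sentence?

"him" takes "a player" as antecedent and "it" takes "a drill"; both are donkey pronouns co-varying with the restrictor.
Strong reading: for every (c,d,p) with showed(c,d,p), practised(p,d).
Restrictor triples: (C1,D3,P2)→practised(P2,D3) ✗  (C1,D4,P2)→practised(P2,D4) ✓  (C2,D1,P1)→practised(P1,D1) ✗  (C2,D1,P5)→practised(P5,D1) ✓  (C2,D4,P3)→practised(P3,D4) ✗  (C3,D2,P1)→practised(P1,D2) ✗  (C3,D3,P1)→practised(P1,D3) ✗  (C3,D4,P5)→practised(P5,D4) ✗
Counterexamples (restrictor triples failing the scope): 6.

6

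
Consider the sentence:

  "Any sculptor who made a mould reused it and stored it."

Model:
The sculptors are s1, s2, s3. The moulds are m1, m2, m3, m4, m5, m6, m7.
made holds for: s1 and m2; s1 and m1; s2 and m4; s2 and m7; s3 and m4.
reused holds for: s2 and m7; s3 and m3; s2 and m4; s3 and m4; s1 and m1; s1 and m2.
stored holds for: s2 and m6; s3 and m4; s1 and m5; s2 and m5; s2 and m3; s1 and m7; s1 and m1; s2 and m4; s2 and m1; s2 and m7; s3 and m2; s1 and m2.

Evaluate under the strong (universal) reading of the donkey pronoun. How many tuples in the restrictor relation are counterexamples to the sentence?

"it" takes "a mould" as antecedent — a donkey pronoun bound across the clause boundary.
Strong reading: for every (s,m) with made(s,m), reused(s,m) ∧ stored(s,m).
Restrictor pairs: (s1,m1) ✓  (s1,m2) ✓  (s2,m4) ✓  (s2,m7) ✓  (s3,m4) ✓
Counterexamples (restrictor pairs failing the scope): 0.

0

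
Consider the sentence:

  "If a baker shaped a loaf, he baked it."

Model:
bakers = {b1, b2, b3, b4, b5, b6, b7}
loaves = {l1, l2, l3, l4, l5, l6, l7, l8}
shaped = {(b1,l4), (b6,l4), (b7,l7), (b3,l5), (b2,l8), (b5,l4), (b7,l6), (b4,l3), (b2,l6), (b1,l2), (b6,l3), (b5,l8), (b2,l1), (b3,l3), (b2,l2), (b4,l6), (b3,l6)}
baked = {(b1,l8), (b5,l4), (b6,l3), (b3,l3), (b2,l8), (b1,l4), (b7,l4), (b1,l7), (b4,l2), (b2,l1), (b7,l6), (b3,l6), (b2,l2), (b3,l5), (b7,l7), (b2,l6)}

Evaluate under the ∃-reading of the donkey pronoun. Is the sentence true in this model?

"it" takes "a loaf" as antecedent — a donkey pronoun bound across the clause boundary.
Weak reading: every baker b with some shaped-loaf has at least one shaped-loaf l such that baked(b,l).
Per baker: b1:✓  b2:✓  b3:✓  b4:✗  b5:✓  b6:✓  b7:✓
b4 has no witness among its shaped-loaves.

False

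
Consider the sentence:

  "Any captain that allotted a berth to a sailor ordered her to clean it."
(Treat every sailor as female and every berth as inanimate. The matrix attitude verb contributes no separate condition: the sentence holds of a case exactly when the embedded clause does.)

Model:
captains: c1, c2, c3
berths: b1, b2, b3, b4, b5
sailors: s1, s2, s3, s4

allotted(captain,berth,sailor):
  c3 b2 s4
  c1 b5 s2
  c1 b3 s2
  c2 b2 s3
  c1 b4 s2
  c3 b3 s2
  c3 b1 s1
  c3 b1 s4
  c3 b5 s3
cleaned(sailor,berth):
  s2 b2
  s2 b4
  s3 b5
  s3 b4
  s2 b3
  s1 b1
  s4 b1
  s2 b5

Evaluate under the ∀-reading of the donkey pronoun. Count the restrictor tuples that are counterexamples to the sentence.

2

"her" takes "a sailor" as antecedent and "it" takes "a berth"; both are donkey pronouns co-varying with the restrictor.
Strong reading: for every (c,b,s) with allotted(c,b,s), cleaned(s,b).
Restrictor triples: (c1,b3,s2)→cleaned(s2,b3) ✓  (c1,b4,s2)→cleaned(s2,b4) ✓  (c1,b5,s2)→cleaned(s2,b5) ✓  (c2,b2,s3)→cleaned(s3,b2) ✗  (c3,b1,s1)→cleaned(s1,b1) ✓  (c3,b1,s4)→cleaned(s4,b1) ✓  (c3,b2,s4)→cleaned(s4,b2) ✗  (c3,b3,s2)→cleaned(s2,b3) ✓  (c3,b5,s3)→cleaned(s3,b5) ✓
Counterexamples (restrictor triples failing the scope): 2.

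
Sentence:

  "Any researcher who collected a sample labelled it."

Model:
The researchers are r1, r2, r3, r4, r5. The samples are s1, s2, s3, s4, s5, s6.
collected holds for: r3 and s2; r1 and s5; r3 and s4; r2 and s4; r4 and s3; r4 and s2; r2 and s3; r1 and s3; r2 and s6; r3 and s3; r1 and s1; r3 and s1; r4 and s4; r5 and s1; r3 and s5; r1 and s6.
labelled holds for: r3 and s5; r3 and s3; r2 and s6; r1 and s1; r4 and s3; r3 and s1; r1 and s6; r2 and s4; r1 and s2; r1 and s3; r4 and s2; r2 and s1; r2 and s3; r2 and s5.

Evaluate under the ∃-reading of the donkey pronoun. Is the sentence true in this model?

False

"it" takes "a sample" as antecedent — a donkey pronoun bound across the clause boundary.
Weak reading: every researcher r with some collected-sample has at least one collected-sample s such that labelled(r,s).
Per researcher: r1:✓  r2:✓  r3:✓  r4:✓  r5:✗
r5 has no witness among its collected-samples.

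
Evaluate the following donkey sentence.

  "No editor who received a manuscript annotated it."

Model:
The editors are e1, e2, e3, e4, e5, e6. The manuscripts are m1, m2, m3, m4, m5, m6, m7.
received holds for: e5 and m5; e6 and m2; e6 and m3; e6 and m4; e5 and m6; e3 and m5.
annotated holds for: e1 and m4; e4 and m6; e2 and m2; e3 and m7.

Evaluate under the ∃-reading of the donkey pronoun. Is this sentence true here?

True

"it" takes "a manuscript" as antecedent — a donkey pronoun bound across the clause boundary.
Truth condition: for no (e,m) with received(e,m) does annotated(e,m) hold.
Restrictor pairs — does the scope hold? (e3,m5):fails  (e5,m5):fails  (e5,m6):fails  (e6,m2):fails  (e6,m3):fails  (e6,m4):fails
Scope holds for no restrictor pair, so the sentence is true.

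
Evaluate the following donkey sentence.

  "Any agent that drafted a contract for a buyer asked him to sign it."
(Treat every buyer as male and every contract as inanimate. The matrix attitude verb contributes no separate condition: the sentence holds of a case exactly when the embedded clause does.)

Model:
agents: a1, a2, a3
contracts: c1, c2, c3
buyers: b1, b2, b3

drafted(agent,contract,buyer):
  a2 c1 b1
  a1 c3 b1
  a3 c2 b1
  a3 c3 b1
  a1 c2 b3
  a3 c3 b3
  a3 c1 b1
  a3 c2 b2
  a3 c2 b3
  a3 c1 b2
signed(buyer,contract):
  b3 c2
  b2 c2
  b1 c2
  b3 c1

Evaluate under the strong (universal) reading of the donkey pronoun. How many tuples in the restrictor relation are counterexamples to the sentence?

"him" takes "a buyer" as antecedent and "it" takes "a contract"; both are donkey pronouns co-varying with the restrictor.
Strong reading: for every (a,c,b) with drafted(a,c,b), signed(b,c).
Restrictor triples: (a1,c2,b3)→signed(b3,c2) ✓  (a1,c3,b1)→signed(b1,c3) ✗  (a2,c1,b1)→signed(b1,c1) ✗  (a3,c1,b1)→signed(b1,c1) ✗  (a3,c1,b2)→signed(b2,c1) ✗  (a3,c2,b1)→signed(b1,c2) ✓  (a3,c2,b2)→signed(b2,c2) ✓  (a3,c2,b3)→signed(b3,c2) ✓  (a3,c3,b1)→signed(b1,c3) ✗  (a3,c3,b3)→signed(b3,c3) ✗
Counterexamples (restrictor triples failing the scope): 6.

6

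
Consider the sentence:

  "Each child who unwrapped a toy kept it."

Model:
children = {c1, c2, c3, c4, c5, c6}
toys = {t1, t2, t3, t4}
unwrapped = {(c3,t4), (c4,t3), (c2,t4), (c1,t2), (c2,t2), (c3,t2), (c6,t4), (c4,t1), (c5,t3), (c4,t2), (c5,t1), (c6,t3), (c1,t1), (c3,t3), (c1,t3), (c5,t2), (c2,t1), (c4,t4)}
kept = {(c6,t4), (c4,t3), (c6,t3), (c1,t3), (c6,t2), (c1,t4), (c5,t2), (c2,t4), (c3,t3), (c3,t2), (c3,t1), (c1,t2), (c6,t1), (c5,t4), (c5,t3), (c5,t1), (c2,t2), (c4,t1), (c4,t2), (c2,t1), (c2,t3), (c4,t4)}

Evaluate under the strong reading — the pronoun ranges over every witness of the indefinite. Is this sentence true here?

"it" takes "a toy" as antecedent — a donkey pronoun bound across the clause boundary.
Strong reading: for every (c,t) with unwrapped(c,t), kept(c,t).
Restrictor pairs: (c1,t1) ✗  (c1,t2) ✓  (c1,t3) ✓  (c2,t1) ✓  (c2,t2) ✓  (c2,t4) ✓  (c3,t2) ✓  (c3,t3) ✓  (c3,t4) ✗  (c4,t1) ✓  (c4,t2) ✓  (c4,t3) ✓  (c4,t4) ✓  (c5,t1) ✓  (c5,t2) ✓  (c5,t3) ✓  (c6,t3) ✓  (c6,t4) ✓
Counterexample: (c1,t1) is in unwrapped but fails the scope.

False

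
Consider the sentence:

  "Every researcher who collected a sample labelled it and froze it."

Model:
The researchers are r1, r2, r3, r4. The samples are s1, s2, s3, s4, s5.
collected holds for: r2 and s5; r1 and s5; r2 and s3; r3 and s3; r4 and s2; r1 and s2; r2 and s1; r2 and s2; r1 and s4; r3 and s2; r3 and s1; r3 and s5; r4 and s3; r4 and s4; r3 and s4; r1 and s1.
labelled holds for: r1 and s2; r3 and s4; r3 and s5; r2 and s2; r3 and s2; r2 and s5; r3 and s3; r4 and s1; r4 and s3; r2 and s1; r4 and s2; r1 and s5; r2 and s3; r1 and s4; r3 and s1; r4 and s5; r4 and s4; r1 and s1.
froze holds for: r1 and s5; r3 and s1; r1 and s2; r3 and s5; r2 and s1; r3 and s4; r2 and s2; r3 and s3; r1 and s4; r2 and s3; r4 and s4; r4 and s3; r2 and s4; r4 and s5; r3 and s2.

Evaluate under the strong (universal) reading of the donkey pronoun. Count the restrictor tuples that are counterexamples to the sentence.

"it" takes "a sample" as antecedent — a donkey pronoun bound across the clause boundary.
Strong reading: for every (r,s) with collected(r,s), labelled(r,s) ∧ froze(r,s).
Restrictor pairs: (r1,s1) ✗  (r1,s2) ✓  (r1,s4) ✓  (r1,s5) ✓  (r2,s1) ✓  (r2,s2) ✓  (r2,s3) ✓  (r2,s5) ✗  (r3,s1) ✓  (r3,s2) ✓  (r3,s3) ✓  (r3,s4) ✓  (r3,s5) ✓  (r4,s2) ✗  (r4,s3) ✓  (r4,s4) ✓
Counterexamples (restrictor pairs failing the scope): 3.

3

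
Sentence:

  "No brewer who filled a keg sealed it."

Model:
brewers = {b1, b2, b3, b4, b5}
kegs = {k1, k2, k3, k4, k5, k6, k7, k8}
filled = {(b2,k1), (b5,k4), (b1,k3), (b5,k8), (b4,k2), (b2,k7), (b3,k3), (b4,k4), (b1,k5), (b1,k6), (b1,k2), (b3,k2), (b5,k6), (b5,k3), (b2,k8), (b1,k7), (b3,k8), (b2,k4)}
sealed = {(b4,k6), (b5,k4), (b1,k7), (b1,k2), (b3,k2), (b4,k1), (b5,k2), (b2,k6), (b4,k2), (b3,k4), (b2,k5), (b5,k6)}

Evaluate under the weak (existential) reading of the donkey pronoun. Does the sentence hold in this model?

"it" takes "a keg" as antecedent — a donkey pronoun bound across the clause boundary.
Truth condition: for no (b,k) with filled(b,k) does sealed(b,k) hold.
Restrictor pairs — does the scope hold? (b1,k2):holds  (b1,k3):fails  (b1,k5):fails  (b1,k6):fails  (b1,k7):holds  (b2,k1):fails  (b2,k4):fails  (b2,k7):fails  (b2,k8):fails  (b3,k2):holds  (b3,k3):fails  (b3,k8):fails  (b4,k2):holds  (b4,k4):fails  (b5,k3):fails  (b5,k4):holds  (b5,k6):holds  (b5,k8):fails
Scope holds for 6 pair(s), so the sentence is false.

False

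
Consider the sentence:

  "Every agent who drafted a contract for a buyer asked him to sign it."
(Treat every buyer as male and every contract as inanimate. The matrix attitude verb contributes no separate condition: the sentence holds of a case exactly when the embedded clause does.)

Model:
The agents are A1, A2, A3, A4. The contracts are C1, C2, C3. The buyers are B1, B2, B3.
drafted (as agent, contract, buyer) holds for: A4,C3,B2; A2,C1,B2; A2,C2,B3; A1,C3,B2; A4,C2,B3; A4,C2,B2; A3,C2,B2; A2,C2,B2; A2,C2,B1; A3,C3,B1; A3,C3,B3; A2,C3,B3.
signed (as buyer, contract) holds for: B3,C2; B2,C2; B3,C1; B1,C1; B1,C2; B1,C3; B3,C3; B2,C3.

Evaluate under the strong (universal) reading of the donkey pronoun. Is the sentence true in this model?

False

"him" takes "a buyer" as antecedent and "it" takes "a contract"; both are donkey pronouns co-varying with the restrictor.
Strong reading: for every (a,c,b) with drafted(a,c,b), signed(b,c).
Restrictor triples: (A1,C3,B2)→signed(B2,C3) ✓  (A2,C1,B2)→signed(B2,C1) ✗  (A2,C2,B1)→signed(B1,C2) ✓  (A2,C2,B2)→signed(B2,C2) ✓  (A2,C2,B3)→signed(B3,C2) ✓  (A2,C3,B3)→signed(B3,C3) ✓  (A3,C2,B2)→signed(B2,C2) ✓  (A3,C3,B1)→signed(B1,C3) ✓  (A3,C3,B3)→signed(B3,C3) ✓  (A4,C2,B2)→signed(B2,C2) ✓  (A4,C2,B3)→signed(B3,C2) ✓  (A4,C3,B2)→signed(B2,C3) ✓
Counterexample: (A2,C1,B2) — signed(B2,C1) does not hold.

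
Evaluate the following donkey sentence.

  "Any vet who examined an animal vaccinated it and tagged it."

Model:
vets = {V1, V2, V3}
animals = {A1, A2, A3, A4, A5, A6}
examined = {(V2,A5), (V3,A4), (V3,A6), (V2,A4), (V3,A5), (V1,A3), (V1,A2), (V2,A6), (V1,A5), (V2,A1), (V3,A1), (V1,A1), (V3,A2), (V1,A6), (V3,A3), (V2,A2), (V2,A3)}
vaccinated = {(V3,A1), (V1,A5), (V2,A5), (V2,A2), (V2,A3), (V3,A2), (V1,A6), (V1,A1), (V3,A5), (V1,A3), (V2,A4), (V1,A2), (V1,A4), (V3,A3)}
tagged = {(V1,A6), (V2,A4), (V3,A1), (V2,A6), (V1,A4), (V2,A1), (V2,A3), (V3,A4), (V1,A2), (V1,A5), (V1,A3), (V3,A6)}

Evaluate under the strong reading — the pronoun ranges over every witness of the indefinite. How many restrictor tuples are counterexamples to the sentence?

10

"it" takes "an animal" as antecedent — a donkey pronoun bound across the clause boundary.
Strong reading: for every (v,a) with examined(v,a), vaccinated(v,a) ∧ tagged(v,a).
Restrictor pairs: (V1,A1) ✗  (V1,A2) ✓  (V1,A3) ✓  (V1,A5) ✓  (V1,A6) ✓  (V2,A1) ✗  (V2,A2) ✗  (V2,A3) ✓  (V2,A4) ✓  (V2,A5) ✗  (V2,A6) ✗  (V3,A1) ✓  (V3,A2) ✗  (V3,A3) ✗  (V3,A4) ✗  (V3,A5) ✗  (V3,A6) ✗
Counterexamples (restrictor pairs failing the scope): 10.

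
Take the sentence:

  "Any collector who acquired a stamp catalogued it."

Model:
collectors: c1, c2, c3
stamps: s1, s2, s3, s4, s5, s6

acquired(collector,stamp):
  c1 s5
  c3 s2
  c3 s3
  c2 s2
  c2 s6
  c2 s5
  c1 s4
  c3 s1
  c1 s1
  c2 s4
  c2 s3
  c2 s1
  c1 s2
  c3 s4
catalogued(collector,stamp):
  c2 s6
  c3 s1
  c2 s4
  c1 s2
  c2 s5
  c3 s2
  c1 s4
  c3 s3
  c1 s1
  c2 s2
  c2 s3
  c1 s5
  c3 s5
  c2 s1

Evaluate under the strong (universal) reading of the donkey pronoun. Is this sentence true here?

False

"it" takes "a stamp" as antecedent — a donkey pronoun bound across the clause boundary.
Strong reading: for every (c,s) with acquired(c,s), catalogued(c,s).
Restrictor pairs: (c1,s1) ✓  (c1,s2) ✓  (c1,s4) ✓  (c1,s5) ✓  (c2,s1) ✓  (c2,s2) ✓  (c2,s3) ✓  (c2,s4) ✓  (c2,s5) ✓  (c2,s6) ✓  (c3,s1) ✓  (c3,s2) ✓  (c3,s3) ✓  (c3,s4) ✗
Counterexample: (c3,s4) is in acquired but fails the scope.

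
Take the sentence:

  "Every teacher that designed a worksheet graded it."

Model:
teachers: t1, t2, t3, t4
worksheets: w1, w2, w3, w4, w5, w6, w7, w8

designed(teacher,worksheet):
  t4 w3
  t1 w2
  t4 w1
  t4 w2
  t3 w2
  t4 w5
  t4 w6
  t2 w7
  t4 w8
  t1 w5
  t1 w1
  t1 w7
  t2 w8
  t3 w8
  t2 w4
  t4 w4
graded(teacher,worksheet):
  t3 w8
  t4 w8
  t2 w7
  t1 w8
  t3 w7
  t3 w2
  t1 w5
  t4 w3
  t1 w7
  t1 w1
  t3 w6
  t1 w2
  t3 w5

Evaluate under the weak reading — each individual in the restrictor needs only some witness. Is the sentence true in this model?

"it" takes "a worksheet" as antecedent — a donkey pronoun bound across the clause boundary.
Weak reading: every teacher t with some designed-worksheet has at least one designed-worksheet w such that graded(t,w).
Per teacher: t1:✓  t2:✓  t3:✓  t4:✓
Every teacher in the restrictor has a witness.

True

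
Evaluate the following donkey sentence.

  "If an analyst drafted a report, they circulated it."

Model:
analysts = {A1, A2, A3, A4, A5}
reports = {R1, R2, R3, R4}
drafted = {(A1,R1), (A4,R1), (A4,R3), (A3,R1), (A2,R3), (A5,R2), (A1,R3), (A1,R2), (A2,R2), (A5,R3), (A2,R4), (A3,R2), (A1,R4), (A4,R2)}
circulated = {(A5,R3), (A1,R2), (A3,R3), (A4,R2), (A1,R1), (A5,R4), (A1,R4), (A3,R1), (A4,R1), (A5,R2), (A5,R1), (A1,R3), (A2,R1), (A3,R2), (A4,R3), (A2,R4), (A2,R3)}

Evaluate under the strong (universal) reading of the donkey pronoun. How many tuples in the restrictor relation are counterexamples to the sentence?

1

"it" takes "a report" as antecedent — a donkey pronoun bound across the clause boundary.
Strong reading: for every (a,r) with drafted(a,r), circulated(a,r).
Restrictor pairs: (A1,R1) ✓  (A1,R2) ✓  (A1,R3) ✓  (A1,R4) ✓  (A2,R2) ✗  (A2,R3) ✓  (A2,R4) ✓  (A3,R1) ✓  (A3,R2) ✓  (A4,R1) ✓  (A4,R2) ✓  (A4,R3) ✓  (A5,R2) ✓  (A5,R3) ✓
Counterexamples (restrictor pairs failing the scope): 1.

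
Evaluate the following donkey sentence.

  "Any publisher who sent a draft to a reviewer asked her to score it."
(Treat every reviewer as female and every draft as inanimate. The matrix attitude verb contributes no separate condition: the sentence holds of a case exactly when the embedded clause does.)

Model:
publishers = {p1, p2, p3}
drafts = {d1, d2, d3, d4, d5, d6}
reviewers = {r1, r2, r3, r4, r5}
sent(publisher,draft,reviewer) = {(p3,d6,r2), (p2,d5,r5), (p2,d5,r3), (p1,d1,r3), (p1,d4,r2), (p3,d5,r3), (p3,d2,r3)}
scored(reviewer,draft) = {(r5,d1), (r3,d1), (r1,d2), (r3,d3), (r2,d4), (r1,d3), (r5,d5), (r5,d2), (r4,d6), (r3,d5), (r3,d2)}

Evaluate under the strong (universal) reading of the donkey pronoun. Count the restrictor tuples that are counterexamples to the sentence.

1

"her" takes "a reviewer" as antecedent and "it" takes "a draft"; both are donkey pronouns co-varying with the restrictor.
Strong reading: for every (p,d,r) with sent(p,d,r), scored(r,d).
Restrictor triples: (p1,d1,r3)→scored(r3,d1) ✓  (p1,d4,r2)→scored(r2,d4) ✓  (p2,d5,r3)→scored(r3,d5) ✓  (p2,d5,r5)→scored(r5,d5) ✓  (p3,d2,r3)→scored(r3,d2) ✓  (p3,d5,r3)→scored(r3,d5) ✓  (p3,d6,r2)→scored(r2,d6) ✗
Counterexamples (restrictor triples failing the scope): 1.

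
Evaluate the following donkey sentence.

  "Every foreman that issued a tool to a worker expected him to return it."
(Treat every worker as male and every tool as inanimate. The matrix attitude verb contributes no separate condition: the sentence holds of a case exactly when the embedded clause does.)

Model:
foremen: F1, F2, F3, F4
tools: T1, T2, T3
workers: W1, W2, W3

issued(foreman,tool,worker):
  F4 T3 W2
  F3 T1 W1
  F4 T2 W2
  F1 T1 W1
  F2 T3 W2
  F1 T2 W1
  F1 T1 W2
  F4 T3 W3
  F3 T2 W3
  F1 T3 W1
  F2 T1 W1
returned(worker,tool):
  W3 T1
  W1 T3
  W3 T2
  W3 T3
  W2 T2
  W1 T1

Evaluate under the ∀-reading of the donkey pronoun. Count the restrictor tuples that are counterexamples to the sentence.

4

"him" takes "a worker" as antecedent and "it" takes "a tool"; both are donkey pronouns co-varying with the restrictor.
Strong reading: for every (f,t,w) with issued(f,t,w), returned(w,t).
Restrictor triples: (F1,T1,W1)→returned(W1,T1) ✓  (F1,T1,W2)→returned(W2,T1) ✗  (F1,T2,W1)→returned(W1,T2) ✗  (F1,T3,W1)→returned(W1,T3) ✓  (F2,T1,W1)→returned(W1,T1) ✓  (F2,T3,W2)→returned(W2,T3) ✗  (F3,T1,W1)→returned(W1,T1) ✓  (F3,T2,W3)→returned(W3,T2) ✓  (F4,T2,W2)→returned(W2,T2) ✓  (F4,T3,W2)→returned(W2,T3) ✗  (F4,T3,W3)→returned(W3,T3) ✓
Counterexamples (restrictor triples failing the scope): 4.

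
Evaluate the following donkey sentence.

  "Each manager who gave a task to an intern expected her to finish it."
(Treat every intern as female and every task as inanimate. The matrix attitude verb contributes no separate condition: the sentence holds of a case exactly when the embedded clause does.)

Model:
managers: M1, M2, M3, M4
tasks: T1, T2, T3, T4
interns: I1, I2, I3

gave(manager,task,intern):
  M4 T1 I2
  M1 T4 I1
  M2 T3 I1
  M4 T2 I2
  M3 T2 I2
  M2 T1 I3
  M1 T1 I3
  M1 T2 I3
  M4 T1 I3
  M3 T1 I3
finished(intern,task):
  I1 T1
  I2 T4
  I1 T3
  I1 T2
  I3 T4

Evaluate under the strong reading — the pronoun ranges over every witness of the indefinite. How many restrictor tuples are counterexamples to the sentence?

9

"her" takes "an intern" as antecedent and "it" takes "a task"; both are donkey pronouns co-varying with the restrictor.
Strong reading: for every (m,t,i) with gave(m,t,i), finished(i,t).
Restrictor triples: (M1,T1,I3)→finished(I3,T1) ✗  (M1,T2,I3)→finished(I3,T2) ✗  (M1,T4,I1)→finished(I1,T4) ✗  (M2,T1,I3)→finished(I3,T1) ✗  (M2,T3,I1)→finished(I1,T3) ✓  (M3,T1,I3)→finished(I3,T1) ✗  (M3,T2,I2)→finished(I2,T2) ✗  (M4,T1,I2)→finished(I2,T1) ✗  (M4,T1,I3)→finished(I3,T1) ✗  (M4,T2,I2)→finished(I2,T2) ✗
Counterexamples (restrictor triples failing the scope): 9.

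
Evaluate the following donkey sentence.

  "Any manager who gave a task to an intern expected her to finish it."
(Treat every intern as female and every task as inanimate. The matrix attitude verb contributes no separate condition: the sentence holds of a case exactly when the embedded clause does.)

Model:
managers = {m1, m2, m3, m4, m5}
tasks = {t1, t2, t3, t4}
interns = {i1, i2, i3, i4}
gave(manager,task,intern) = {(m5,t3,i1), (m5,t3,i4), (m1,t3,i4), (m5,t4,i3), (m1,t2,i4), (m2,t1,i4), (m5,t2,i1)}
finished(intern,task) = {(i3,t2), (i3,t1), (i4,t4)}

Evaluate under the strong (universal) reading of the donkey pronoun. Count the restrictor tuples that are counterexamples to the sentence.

"her" takes "an intern" as antecedent and "it" takes "a task"; both are donkey pronouns co-varying with the restrictor.
Strong reading: for every (m,t,i) with gave(m,t,i), finished(i,t).
Restrictor triples: (m1,t2,i4)→finished(i4,t2) ✗  (m1,t3,i4)→finished(i4,t3) ✗  (m2,t1,i4)→finished(i4,t1) ✗  (m5,t2,i1)→finished(i1,t2) ✗  (m5,t3,i1)→finished(i1,t3) ✗  (m5,t3,i4)→finished(i4,t3) ✗  (m5,t4,i3)→finished(i3,t4) ✗
Counterexamples (restrictor triples failing the scope): 7.

7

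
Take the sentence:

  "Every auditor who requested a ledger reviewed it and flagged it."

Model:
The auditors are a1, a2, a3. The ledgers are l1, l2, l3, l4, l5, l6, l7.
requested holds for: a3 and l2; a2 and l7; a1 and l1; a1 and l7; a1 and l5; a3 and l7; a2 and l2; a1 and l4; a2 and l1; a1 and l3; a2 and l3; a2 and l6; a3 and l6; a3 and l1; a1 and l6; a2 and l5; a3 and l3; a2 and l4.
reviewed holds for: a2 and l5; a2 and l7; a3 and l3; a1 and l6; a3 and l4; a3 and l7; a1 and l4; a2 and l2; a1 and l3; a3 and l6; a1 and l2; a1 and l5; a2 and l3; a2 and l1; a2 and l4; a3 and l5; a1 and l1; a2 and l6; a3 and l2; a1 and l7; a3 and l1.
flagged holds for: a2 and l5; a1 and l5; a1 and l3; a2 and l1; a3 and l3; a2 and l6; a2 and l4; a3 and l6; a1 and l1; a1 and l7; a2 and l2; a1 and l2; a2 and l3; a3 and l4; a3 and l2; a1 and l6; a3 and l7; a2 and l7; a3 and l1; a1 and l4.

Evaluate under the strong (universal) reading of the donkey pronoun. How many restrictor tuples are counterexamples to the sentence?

0

"it" takes "a ledger" as antecedent — a donkey pronoun bound across the clause boundary.
Strong reading: for every (a,l) with requested(a,l), reviewed(a,l) ∧ flagged(a,l).
Restrictor pairs: (a1,l1) ✓  (a1,l3) ✓  (a1,l4) ✓  (a1,l5) ✓  (a1,l6) ✓  (a1,l7) ✓  (a2,l1) ✓  (a2,l2) ✓  (a2,l3) ✓  (a2,l4) ✓  (a2,l5) ✓  (a2,l6) ✓  (a2,l7) ✓  (a3,l1) ✓  (a3,l2) ✓  (a3,l3) ✓  (a3,l6) ✓  (a3,l7) ✓
Counterexamples (restrictor pairs failing the scope): 0.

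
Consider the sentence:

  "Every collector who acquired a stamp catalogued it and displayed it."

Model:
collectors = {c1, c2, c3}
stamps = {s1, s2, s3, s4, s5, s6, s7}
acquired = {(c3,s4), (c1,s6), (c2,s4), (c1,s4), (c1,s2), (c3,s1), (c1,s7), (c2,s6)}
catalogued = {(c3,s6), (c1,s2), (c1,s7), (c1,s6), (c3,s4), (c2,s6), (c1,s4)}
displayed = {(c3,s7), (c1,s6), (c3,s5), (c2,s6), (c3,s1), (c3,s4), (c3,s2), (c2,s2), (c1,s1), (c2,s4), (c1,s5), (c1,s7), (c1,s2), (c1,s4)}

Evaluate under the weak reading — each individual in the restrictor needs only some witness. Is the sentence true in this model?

"it" takes "a stamp" as antecedent — a donkey pronoun bound across the clause boundary.
Weak reading: every collector c with some acquired-stamp has at least one acquired-stamp s such that catalogued(c,s) ∧ displayed(c,s).
Per collector: c1:✓  c2:✓  c3:✓
Every collector in the restrictor has a witness.

True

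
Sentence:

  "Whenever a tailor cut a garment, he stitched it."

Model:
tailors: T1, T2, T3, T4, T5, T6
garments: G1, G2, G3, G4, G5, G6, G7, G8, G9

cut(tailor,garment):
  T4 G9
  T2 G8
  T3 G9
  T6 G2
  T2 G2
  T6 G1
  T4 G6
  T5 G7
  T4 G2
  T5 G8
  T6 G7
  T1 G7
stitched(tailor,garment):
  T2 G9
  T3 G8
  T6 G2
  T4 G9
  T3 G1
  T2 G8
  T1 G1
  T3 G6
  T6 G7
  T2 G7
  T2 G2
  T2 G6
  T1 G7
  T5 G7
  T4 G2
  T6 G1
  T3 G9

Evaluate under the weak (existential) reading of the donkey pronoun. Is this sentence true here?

"it" takes "a garment" as antecedent — a donkey pronoun bound across the clause boundary.
Weak reading: every tailor t with some cut-garment has at least one cut-garment g such that stitched(t,g).
Per tailor: T1:✓  T2:✓  T3:✓  T4:✓  T5:✓  T6:✓
Every tailor in the restrictor has a witness.

True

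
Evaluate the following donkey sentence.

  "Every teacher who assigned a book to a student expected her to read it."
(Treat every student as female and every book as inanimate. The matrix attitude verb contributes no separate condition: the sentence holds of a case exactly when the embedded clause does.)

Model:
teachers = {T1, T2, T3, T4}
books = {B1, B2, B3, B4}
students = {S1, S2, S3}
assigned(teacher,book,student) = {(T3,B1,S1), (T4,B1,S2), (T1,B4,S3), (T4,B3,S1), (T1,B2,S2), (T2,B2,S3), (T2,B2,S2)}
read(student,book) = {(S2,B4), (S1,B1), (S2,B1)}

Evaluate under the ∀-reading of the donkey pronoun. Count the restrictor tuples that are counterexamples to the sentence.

5

"her" takes "a student" as antecedent and "it" takes "a book"; both are donkey pronouns co-varying with the restrictor.
Strong reading: for every (t,b,s) with assigned(t,b,s), read(s,b).
Restrictor triples: (T1,B2,S2)→read(S2,B2) ✗  (T1,B4,S3)→read(S3,B4) ✗  (T2,B2,S2)→read(S2,B2) ✗  (T2,B2,S3)→read(S3,B2) ✗  (T3,B1,S1)→read(S1,B1) ✓  (T4,B1,S2)→read(S2,B1) ✓  (T4,B3,S1)→read(S1,B3) ✗
Counterexamples (restrictor triples failing the scope): 5.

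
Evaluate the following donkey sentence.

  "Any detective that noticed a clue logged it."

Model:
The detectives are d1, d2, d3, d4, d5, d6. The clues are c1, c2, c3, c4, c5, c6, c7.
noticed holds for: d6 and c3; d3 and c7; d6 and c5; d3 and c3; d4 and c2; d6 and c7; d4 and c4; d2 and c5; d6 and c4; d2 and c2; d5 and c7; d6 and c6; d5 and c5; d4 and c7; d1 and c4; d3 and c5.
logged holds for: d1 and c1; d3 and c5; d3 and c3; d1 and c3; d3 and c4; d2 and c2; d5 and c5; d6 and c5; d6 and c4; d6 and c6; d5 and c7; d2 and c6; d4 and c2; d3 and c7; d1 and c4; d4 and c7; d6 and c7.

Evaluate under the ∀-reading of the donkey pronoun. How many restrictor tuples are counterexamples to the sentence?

3

"it" takes "a clue" as antecedent — a donkey pronoun bound across the clause boundary.
Strong reading: for every (d,c) with noticed(d,c), logged(d,c).
Restrictor pairs: (d1,c4) ✓  (d2,c2) ✓  (d2,c5) ✗  (d3,c3) ✓  (d3,c5) ✓  (d3,c7) ✓  (d4,c2) ✓  (d4,c4) ✗  (d4,c7) ✓  (d5,c5) ✓  (d5,c7) ✓  (d6,c3) ✗  (d6,c4) ✓  (d6,c5) ✓  (d6,c6) ✓  (d6,c7) ✓
Counterexamples (restrictor pairs failing the scope): 3.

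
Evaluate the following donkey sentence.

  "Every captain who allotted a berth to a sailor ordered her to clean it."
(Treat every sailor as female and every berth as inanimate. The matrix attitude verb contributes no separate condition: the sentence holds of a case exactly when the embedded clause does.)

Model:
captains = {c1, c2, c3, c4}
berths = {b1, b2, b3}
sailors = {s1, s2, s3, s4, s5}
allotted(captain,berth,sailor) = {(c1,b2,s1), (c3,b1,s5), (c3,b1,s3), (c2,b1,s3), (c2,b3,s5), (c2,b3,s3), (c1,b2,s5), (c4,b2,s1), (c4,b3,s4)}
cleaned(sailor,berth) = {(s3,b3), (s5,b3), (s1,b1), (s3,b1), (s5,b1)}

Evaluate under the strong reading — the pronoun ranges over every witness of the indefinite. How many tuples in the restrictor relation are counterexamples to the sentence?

"her" takes "a sailor" as antecedent and "it" takes "a berth"; both are donkey pronouns co-varying with the restrictor.
Strong reading: for every (c,b,s) with allotted(c,b,s), cleaned(s,b).
Restrictor triples: (c1,b2,s1)→cleaned(s1,b2) ✗  (c1,b2,s5)→cleaned(s5,b2) ✗  (c2,b1,s3)→cleaned(s3,b1) ✓  (c2,b3,s3)→cleaned(s3,b3) ✓  (c2,b3,s5)→cleaned(s5,b3) ✓  (c3,b1,s3)→cleaned(s3,b1) ✓  (c3,b1,s5)→cleaned(s5,b1) ✓  (c4,b2,s1)→cleaned(s1,b2) ✗  (c4,b3,s4)→cleaned(s4,b3) ✗
Counterexamples (restrictor triples failing the scope): 4.

4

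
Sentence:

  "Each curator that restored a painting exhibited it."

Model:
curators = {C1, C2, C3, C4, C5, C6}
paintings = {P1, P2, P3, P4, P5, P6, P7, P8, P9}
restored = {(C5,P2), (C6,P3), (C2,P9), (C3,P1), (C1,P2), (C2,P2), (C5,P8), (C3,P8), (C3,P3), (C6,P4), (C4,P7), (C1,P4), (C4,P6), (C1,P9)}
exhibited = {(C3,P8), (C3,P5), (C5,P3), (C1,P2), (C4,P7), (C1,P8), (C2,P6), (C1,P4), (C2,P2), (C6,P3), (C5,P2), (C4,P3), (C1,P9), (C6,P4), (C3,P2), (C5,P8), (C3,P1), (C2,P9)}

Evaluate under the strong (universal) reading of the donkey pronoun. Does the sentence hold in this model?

False

"it" takes "a painting" as antecedent — a donkey pronoun bound across the clause boundary.
Strong reading: for every (c,p) with restored(c,p), exhibited(c,p).
Restrictor pairs: (C1,P2) ✓  (C1,P4) ✓  (C1,P9) ✓  (C2,P2) ✓  (C2,P9) ✓  (C3,P1) ✓  (C3,P3) ✗  (C3,P8) ✓  (C4,P6) ✗  (C4,P7) ✓  (C5,P2) ✓  (C5,P8) ✓  (C6,P3) ✓  (C6,P4) ✓
Counterexample: (C3,P3) is in restored but fails the scope.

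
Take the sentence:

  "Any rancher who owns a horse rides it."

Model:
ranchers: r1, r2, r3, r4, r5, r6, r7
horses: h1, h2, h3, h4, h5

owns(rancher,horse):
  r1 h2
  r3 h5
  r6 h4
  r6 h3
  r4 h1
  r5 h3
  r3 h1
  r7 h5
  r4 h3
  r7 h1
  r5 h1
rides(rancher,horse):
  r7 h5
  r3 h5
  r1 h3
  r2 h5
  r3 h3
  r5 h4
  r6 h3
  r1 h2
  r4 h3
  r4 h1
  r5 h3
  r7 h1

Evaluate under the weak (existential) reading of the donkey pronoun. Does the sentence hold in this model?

True

"it" takes "a horse" as antecedent — a donkey pronoun bound across the clause boundary.
Weak reading: every rancher r with some owns-horse has at least one owns-horse h such that rides(r,h).
Per rancher: r1:✓  r3:✓  r4:✓  r5:✓  r6:✓  r7:✓
Every rancher in the restrictor has a witness.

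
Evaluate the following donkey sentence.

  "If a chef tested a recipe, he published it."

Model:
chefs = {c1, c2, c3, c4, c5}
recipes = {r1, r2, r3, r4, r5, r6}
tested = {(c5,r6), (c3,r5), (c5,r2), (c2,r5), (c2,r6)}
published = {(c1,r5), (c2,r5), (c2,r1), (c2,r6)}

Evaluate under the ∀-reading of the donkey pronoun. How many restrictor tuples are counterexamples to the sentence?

3

"it" takes "a recipe" as antecedent — a donkey pronoun bound across the clause boundary.
Strong reading: for every (c,r) with tested(c,r), published(c,r).
Restrictor pairs: (c2,r5) ✓  (c2,r6) ✓  (c3,r5) ✗  (c5,r2) ✗  (c5,r6) ✗
Counterexamples (restrictor pairs failing the scope): 3.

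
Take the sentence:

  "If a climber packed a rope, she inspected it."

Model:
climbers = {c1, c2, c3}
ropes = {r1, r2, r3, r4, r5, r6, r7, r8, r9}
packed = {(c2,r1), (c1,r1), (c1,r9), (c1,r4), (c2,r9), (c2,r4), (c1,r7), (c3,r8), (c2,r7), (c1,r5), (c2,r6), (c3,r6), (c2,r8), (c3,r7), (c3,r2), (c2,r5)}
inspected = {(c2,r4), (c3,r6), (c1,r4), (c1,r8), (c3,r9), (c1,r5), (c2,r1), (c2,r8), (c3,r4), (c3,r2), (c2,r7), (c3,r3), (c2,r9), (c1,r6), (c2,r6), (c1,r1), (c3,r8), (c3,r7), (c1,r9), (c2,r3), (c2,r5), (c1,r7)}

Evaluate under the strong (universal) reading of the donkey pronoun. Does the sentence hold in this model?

"it" takes "a rope" as antecedent — a donkey pronoun bound across the clause boundary.
Strong reading: for every (c,r) with packed(c,r), inspected(c,r).
Restrictor pairs: (c1,r1) ✓  (c1,r4) ✓  (c1,r5) ✓  (c1,r7) ✓  (c1,r9) ✓  (c2,r1) ✓  (c2,r4) ✓  (c2,r5) ✓  (c2,r6) ✓  (c2,r7) ✓  (c2,r8) ✓  (c2,r9) ✓  (c3,r2) ✓  (c3,r6) ✓  (c3,r7) ✓  (c3,r8) ✓
Every restrictor pair satisfies the scope.

True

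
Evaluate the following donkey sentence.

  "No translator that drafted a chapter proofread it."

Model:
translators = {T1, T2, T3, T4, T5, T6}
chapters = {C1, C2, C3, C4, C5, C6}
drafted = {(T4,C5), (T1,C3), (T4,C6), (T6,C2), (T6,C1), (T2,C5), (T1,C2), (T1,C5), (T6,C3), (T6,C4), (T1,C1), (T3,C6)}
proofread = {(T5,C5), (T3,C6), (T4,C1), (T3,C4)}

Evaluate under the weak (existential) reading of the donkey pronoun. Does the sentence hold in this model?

False

"it" takes "a chapter" as antecedent — a donkey pronoun bound across the clause boundary.
Truth condition: for no (t,c) with drafted(t,c) does proofread(t,c) hold.
Restrictor pairs — does the scope hold? (T1,C1):fails  (T1,C2):fails  (T1,C3):fails  (T1,C5):fails  (T2,C5):fails  (T3,C6):holds  (T4,C5):fails  (T4,C6):fails  (T6,C1):fails  (T6,C2):fails  (T6,C3):fails  (T6,C4):fails
Scope holds for 1 pair(s), so the sentence is false.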